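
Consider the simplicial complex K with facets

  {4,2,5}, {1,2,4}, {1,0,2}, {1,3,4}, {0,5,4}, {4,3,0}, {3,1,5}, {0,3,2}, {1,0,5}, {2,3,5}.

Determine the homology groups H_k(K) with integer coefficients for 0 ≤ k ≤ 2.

H_0 ≅ Z,  H_1 ≅ Z/2Z,  H_2 = 0.

We work with the vertex ordering 0 < 1 < 2 < 3 < 4 < 5. The simplices of K, each written with vertices in increasing order, are:

  0-simplices (6): [0], [1], [2], [3], [4], [5]
  1-simplices (15): [0,1], [0,2], [0,3], [0,4], [0,5], [1,2], [1,3], [1,4], [1,5], [2,3], [2,4], [2,5], [3,4], [3,5], [4,5]
  2-simplices (10): [0,1,2], [0,1,5], [0,2,3], [0,3,4], [0,4,5], [1,2,4], [1,3,4], [1,3,5], [2,3,5], [2,4,5]

giving chain groups C_0 ≅ Z^6, C_1 ≅ Z^15, C_2 ≅ Z^10.

∂_1: C_1 → C_0 maps an edge to its endpoints' difference, ∂[p,q] = q − p. For instance
  ∂[0,5] = [5] − [0].
As a 6×15 matrix over Z this has rank 5, with invariant factors (1,1,1,1,1).

The boundary map ∂_2: C_2 → C_1 acts by ∂[p,q,r] = [q,r] − [p,r] + [p,q]. For instance
  ∂[2,3,5] = [3,5] − [2,5] + [2,3],
  ∂[2,4,5] = [4,5] − [2,5] + [2,4].
The resulting 15×10 matrix has rank 10, and its Smith normal form has invariant factors (1,1,1,1,1,1,1,1,1,2).

From H_k ≅ ker(∂_k) / im(∂_{k+1}) we obtain:

  H_0: rank C_0 − rank ∂_1 = 6 − 5 = 1, and the invariant factors of ∂_1 are all 1, so H_0 = Z.
  H_1: rank ker ∂_1 − rank ∂_2 = (15 − 5) − 10 = 0, and ∂_2 has invariant factor 2 > 1, so H_1 = Z/2Z.
  H_2: rank ker ∂_2 − rank ∂_3 = (10 − 10) − 0 = 0, and there is no ∂_3, so H_2 = 0.

As a check, the Euler characteristic is 6 − 15 + 10 = 1, which agrees with 1 − 0 + 0 = 1.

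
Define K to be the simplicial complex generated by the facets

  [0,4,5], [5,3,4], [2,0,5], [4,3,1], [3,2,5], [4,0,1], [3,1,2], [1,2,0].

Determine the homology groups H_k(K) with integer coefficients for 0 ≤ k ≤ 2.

H_0 ≅ Z,  H_1 = 0,  H_2 ≅ Z.

Order the vertices as 0 < 1 < 2 < 3 < 4 < 5. Listing each simplex with vertices in this order, K has dimension 2 with simplices:

  0-simplices (6): [0], [1], [2], [3], [4], [5]
  1-simplices (12): [0,1], [0,2], [0,4], [0,5], [1,2], [1,3], [1,4], [2,3], [2,5], [3,4], [3,5], [4,5]
  2-simplices (8): [0,1,2], [0,1,4], [0,2,5], [0,4,5], [1,2,3], [1,3,4], [2,3,5], [3,4,5]

Hence C_0 ≅ Z^6, C_1 ≅ Z^12, C_2 ≅ Z^8.

Boundary ∂_1: C_1 → C_0 sends each edge [p,q] (with p < q) to q − p. For instance
  ∂[0,2] = [2] − [0].
This gives a 6×12 integer matrix of rank 5; reducing to Smith normal form yields diagonal entries (1,1,1,1,1).

The boundary map ∂_2: C_2 → C_1 acts by ∂[p,q,r] = [q,r] − [p,r] + [p,q]. For instance
  ∂[3,4,5] = [4,5] − [3,5] + [3,4],
  ∂[1,2,3] = [2,3] − [1,3] + [1,2].
The resulting 12×8 matrix has rank 7, and its Smith normal form has invariant factors (1,1,1,1,1,1,1).

From H_k ≅ ker(∂_k) / im(∂_{k+1}) we obtain:

  H_0: rank C_0 − rank ∂_1 = 6 − 5 = 1, and the invariant factors of ∂_1 are all 1, so H_0 ≅ Z.
  H_1: rank ker ∂_1 − rank ∂_2 = (12 − 5) − 7 = 0, and the invariant factors of ∂_2 are all 1, so H_1 ≅ 0.
  H_2: rank ker ∂_2 − rank ∂_3 = (8 − 7) − 0 = 1, and there is no ∂_3, so H_2 ≅ Z.

As a check, the Euler characteristic is 6 − 12 + 8 = 2, which agrees with 1 − 0 + 1 = 2.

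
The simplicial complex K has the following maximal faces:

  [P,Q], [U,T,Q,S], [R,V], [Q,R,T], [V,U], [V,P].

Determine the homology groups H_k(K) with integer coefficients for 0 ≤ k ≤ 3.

Order the vertices as P < Q < R < S < T < U < V. Listing each simplex with vertices in this order, K has dimension 3 with simplices:

  0-simplices (7): P, Q, R, S, T, U, V
  1-simplices (12): PQ, PV, QR, QS, QT, QU, RT, RV, ST, SU, TU, UV
  2-simplices (5): QRT, QST, QSU, QTU, STU
  3-simplices (1): QSTU

Hence C_0 ≅ Z^7, C_1 ≅ Z^12, C_2 ≅ Z^5, C_3 ≅ Z^1.

Boundary ∂_1: C_1 → C_0 is given by ∂[p,q] = [q] − [p].
The resulting 7×12 matrix has rank 6, and its Smith normal form has invariant factors (1,1,1,1,1,1).

∂_2: C_2 → C_1 sends each 2-simplex [p,q,r] to [q,r] − [p,r] + [p,q]. For instance
  ∂QTU = TU − QU + QT,
  ∂STU = TU − SU + ST.
As a 12×5 matrix over Z this has rank 4, with invariant factors (1,1,1,1).

The boundary map ∂_3: C_3 → C_2 sends each 3-simplex σ to the alternating sum Σ_i (−1)^i (σ with its i-th vertex removed). For instance
  ∂QSTU = STU − QTU + QSU − QST.
The 5×1 boundary matrix has rank 1 and Smith normal form diag(1).

Computing H_k = (kernel of ∂_k) / (image of ∂_{k+1}):

  H_0: rank C_0 − rank ∂_1 = 7 − 6 = 1, and the invariant factors of ∂_1 are all 1, so H_0 ≅ Z.
  H_1: rank ker ∂_1 − rank ∂_2 = (12 − 6) − 4 = 2, and the invariant factors of ∂_2 are all 1, so H_1 ≅ Z^2.
  H_2: rank ker ∂_2 − rank ∂_3 = (5 − 4) − 1 = 0, and the invariant factors of ∂_3 are all 1, so H_2 ≅ 0.
  H_3: rank ker ∂_3 − rank ∂_4 = (1 − 1) − 0 = 0, and there is no ∂_4, so H_3 ≅ 0.

H_0 = Z,  H_1 = Z^2,  H_2 = 0,  H_3 = 0.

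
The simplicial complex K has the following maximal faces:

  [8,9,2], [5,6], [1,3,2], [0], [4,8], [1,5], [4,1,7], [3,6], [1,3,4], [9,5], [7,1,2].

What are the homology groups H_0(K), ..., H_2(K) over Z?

H_0 = Z^2,  H_1 = Z^3,  H_2 = 0.

Take the total order 0 < 1 < 2 < 3 < 4 < 5 < 6 < 7 < 8 < 9 on the vertex set. Then K (dimension 2) consists of the simplices:

  0-simplices (10): [0], [1], [2], [3], [4], [5], [6], [7], [8], [9]
  1-simplices (16): [1,2], [1,3], [1,4], [1,5], [1,7], [2,3], [2,7], [2,8], [2,9], [3,4], [3,6], [4,7], [4,8], [5,6], [5,9], [8,9]
  2-simplices (5): [1,2,3], [1,2,7], [1,3,4], [1,4,7], [2,8,9]

giving chain groups C_0 ≅ Z^10, C_1 ≅ Z^16, C_2 ≅ Z^5.

Boundary ∂_1: C_1 → C_0 sends each edge [p,q] (with p < q) to q − p. For instance
  ∂[2,7] = [7] − [2].
As a 10×16 matrix over Z this has rank 8, with invariant factors (1,1,1,1,1,1,1,1).

∂_2: C_2 → C_1 maps a triangle to the signed sum of its edges. For instance
  ∂[2,8,9] = [8,9] − [2,9] + [2,8],
  ∂[1,2,7] = [2,7] − [1,7] + [1,2].
As a 16×5 matrix over Z this has rank 5, with invariant factors (1,1,1,1,1).

Reading off H_k = ker ∂_k / im ∂_{k+1}:

  H_0: rank C_0 − rank ∂_1 = 10 − 8 = 2, and the invariant factors of ∂_1 are all 1, so H_0 = Z^2.
  H_1: rank ker ∂_1 − rank ∂_2 = (16 − 8) − 5 = 3, and the invariant factors of ∂_2 are all 1, so H_1 = Z^3.
  H_2: rank ker ∂_2 − rank ∂_3 = (5 − 5) − 0 = 0, and there is no ∂_3, so H_2 = 0.

As a check, the Euler characteristic is 10 − 16 + 5 = -1, which agrees with 2 − 3 + 0 = -1.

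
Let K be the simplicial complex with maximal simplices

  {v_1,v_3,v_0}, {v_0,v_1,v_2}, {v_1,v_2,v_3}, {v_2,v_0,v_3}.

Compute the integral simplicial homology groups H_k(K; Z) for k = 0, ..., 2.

H_0 ≅ Z,  H_1 = 0,  H_2 ≅ Z.

K has 4 vertices, 6 edges, 4 triangles.
rank ∂_0 = 0, rank ∂_1 = 3 ⇒ b_0 = 4 − 0 − 3 = 1; all invariant factors of ∂_1 are 1 so no torsion. So H_0 = Z.
rank ∂_1 = 3, rank ∂_2 = 3 ⇒ b_1 = 6 − 3 − 3 = 0; all invariant factors of ∂_2 are 1 so no torsion. So H_1 = 0.
rank ∂_2 = 3, rank ∂_3 = 0 ⇒ b_2 = 4 − 3 − 0 = 1. So H_2 = Z.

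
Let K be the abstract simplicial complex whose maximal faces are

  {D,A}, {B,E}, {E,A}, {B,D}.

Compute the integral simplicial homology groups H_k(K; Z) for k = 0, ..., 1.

H_0 ≅ Z,  H_1 ≅ Z.

We work with the vertex ordering A < B < D < E. The simplices of K, each written with vertices in increasing order, are:

  0-simplices (4): A, B, D, E
  1-simplices (4): AD, AE, BD, BE

giving chain groups C_0 ≅ Z^4, C_1 ≅ Z^4.

∂_1: C_1 → C_0 is given by ∂[p,q] = [q] − [p]. For instance
  ∂AE = E − A.
This gives a 4×4 integer matrix of rank 3; reducing to Smith normal form yields diagonal entries (1,1,1).

Computing H_k = (kernel of ∂_k) / (image of ∂_{k+1}):

  H_0: rank C_0 − rank ∂_1 = 4 − 3 = 1, and the invariant factors of ∂_1 are all 1, so H_0 ≅ Z.
  H_1: rank ker ∂_1 − rank ∂_2 = (4 − 3) − 0 = 1, and there is no ∂_2, so H_1 ≅ Z.

As a check, the Euler characteristic is 4 − 4 = 0, which agrees with 1 − 1 = 0.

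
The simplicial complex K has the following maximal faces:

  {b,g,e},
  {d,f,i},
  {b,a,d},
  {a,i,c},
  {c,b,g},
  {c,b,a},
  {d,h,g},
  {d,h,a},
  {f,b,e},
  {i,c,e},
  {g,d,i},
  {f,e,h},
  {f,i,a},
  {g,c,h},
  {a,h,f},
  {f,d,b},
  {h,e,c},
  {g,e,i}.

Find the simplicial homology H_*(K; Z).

We work with the vertex ordering a < b < c < d < e < f < g < h < i. The simplices of K, each written with vertices in increasing order, are:

  0-simplices (9): a, b, c, d, e, f, g, h, i
  1-simplices (27): ab, ac, ad, af, ah, ai, bc, bd, be, bf, bg, ce, cg, ch, ci, df, dg, dh, di, ef, eg, eh, ei, fh, fi, gh, gi
  2-simplices (18): abc, abd, aci, adh, afh, afi, bcg, bdf, bef, beg, ceh, cei, cgh, dfi, dgh, dgi, efh, egi

so the chain groups are C_0 ≅ Z^9, C_1 ≅ Z^27, C_2 ≅ Z^18.

∂_1: C_1 → C_0 sends each edge [p,q] (with p < q) to q − p. For instance
  ∂bg = g − b.
The resulting 9×27 matrix has rank 8, and its Smith normal form has invariant factors (1,1,1,1,1,1,1,1).

∂_2: C_2 → C_1 sends each 2-simplex [p,q,r] to [q,r] − [p,r] + [p,q]. For instance
  ∂bcg = cg − bg + bc,
  ∂afh = fh − ah + af.
As a 27×18 matrix over Z this has rank 18, with invariant factors (1,1,1,1,1,1,1,1,1,1,1,1,1,1,1,1,1,2).

From H_k ≅ ker(∂_k) / im(∂_{k+1}) we obtain:

  H_0: rank C_0 − rank ∂_1 = 9 − 8 = 1, and the invariant factors of ∂_1 are all 1, so H_0 ≅ Z.
  H_1: rank ker ∂_1 − rank ∂_2 = (27 − 8) − 18 = 1, and ∂_2 has invariant factor 2 > 1, so H_1 ≅ Z ⊕ Z/2Z.
  H_2: rank ker ∂_2 − rank ∂_3 = (18 − 18) − 0 = 0, and there is no ∂_3, so H_2 ≅ 0.

(K is a triangulation of the Klein bottle.)

H_0 ≅ Z,  H_1 ≅ Z ⊕ Z/2Z,  H_2 = 0.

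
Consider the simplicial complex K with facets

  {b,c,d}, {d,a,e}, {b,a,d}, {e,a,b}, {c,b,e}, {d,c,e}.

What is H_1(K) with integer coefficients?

H_1 ≅ 0.

Take the total order a < b < c < d < e on the vertex set. Then K (dimension 2) consists of the simplices:

  0-simplices (5): a, b, c, d, e
  1-simplices (9): ab, ad, ae, bc, bd, be, cd, ce, de
  2-simplices (6): abd, abe, ade, bcd, bce, cde

Hence C_0 ≅ Z^5, C_1 ≅ Z^9, C_2 ≅ Z^6.

Boundary ∂_1: C_1 → C_0 is given by ∂[p,q] = [q] − [p].
The 5×9 boundary matrix has rank 4 and Smith normal form diag(1,1,1,1).

∂_2: C_2 → C_1 maps a triangle to the signed sum of its edges. For instance
  ∂abd = bd − ad + ab,
  ∂ade = de − ae + ad.
The resulting 9×6 matrix has rank 5, and its Smith normal form has invariant factors (1,1,1,1,1).

Reading off H_k = ker ∂_k / im ∂_{k+1}:

  H_1: rank ker ∂_1 − rank ∂_2 = (9 − 4) − 5 = 0, and the invariant factors of ∂_2 are all 1, so H_1 ≅ 0.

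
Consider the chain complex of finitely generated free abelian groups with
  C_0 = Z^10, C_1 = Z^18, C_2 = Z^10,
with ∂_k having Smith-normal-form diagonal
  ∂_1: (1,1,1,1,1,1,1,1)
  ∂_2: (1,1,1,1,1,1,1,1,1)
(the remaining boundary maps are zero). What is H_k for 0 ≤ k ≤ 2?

H_0: b_0 = 10 − 0 − 8 = 2; torsion from ∂_1 factors > 1: none. So H_0 = Z^2.
H_1: b_1 = 18 − 8 − 9 = 1; torsion from ∂_2 factors > 1: none. So H_1 = Z.
H_2: b_2 = 10 − 9 − 0 = 1; torsion from ∂_3 factors > 1: none. So H_2 = Z.

H_0 = Z^2,  H_1 = Z,  H_2 = Z.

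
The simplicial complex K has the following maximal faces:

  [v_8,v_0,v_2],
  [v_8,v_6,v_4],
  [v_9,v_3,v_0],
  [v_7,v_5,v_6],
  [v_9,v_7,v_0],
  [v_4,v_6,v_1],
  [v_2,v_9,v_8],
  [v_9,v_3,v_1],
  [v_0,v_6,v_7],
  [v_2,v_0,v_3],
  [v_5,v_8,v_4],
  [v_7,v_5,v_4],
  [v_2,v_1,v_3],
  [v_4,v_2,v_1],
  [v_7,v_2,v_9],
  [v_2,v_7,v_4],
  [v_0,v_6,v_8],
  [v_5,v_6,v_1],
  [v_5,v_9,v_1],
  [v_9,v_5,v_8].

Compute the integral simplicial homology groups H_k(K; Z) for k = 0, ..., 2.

Take the total order v_0 < v_1 < v_2 < v_3 < v_4 < v_5 < v_6 < v_7 < v_8 < v_9 on the vertex set. Then K (dimension 2) consists of the simplices:

  0-simplices (10): [v_0], [v_1], [v_2], [v_3], [v_4], [v_5], [v_6], [v_7], [v_8], [v_9]
  1-simplices (30): (30 of them)
  2-simplices (20): (20 of them)

Hence C_0 ≅ Z^10, C_1 ≅ Z^30, C_2 ≅ Z^20.

Boundary ∂_1: C_1 → C_0 maps an edge to its endpoints' difference, ∂[p,q] = q − p.
This gives a 10×30 integer matrix of rank 9; reducing to Smith normal form yields diagonal entries (1,1,1,1,1,1,1,1,1).

∂_2: C_2 → C_1 acts by ∂[p,q,r] = [q,r] − [p,r] + [p,q]. For instance
  ∂[v_4,v_5,v_7] = [v_5,v_7] − [v_4,v_7] + [v_4,v_5],
  ∂[v_1,v_4,v_6] = [v_4,v_6] − [v_1,v_6] + [v_1,v_4].
This gives a 30×20 integer matrix of rank 20; reducing to Smith normal form yields diagonal entries (1,1,1,1,1,1,1,1,1,1,1,1,1,1,1,1,1,1,1,2).

Reading off H_k = ker ∂_k / im ∂_{k+1}:

  H_0: rank C_0 − rank ∂_1 = 10 − 9 = 1, and the invariant factors of ∂_1 are all 1, so H_0 = Z.
  H_1: rank ker ∂_1 − rank ∂_2 = (30 − 9) − 20 = 1, and ∂_2 has invariant factor 2 > 1, so H_1 = Z ⊕ Z/2.
  H_2: rank ker ∂_2 − rank ∂_3 = (20 − 20) − 0 = 0, and there is no ∂_3, so H_2 = 0.

As a check, the Euler characteristic is 10 − 30 + 20 = 0, which agrees with 1 − 1 + 0 = 0.
(K is a triangulation of the Klein bottle.)

H_0 ≅ Z,  H_1 ≅ Z ⊕ Z/2,  H_2 = 0.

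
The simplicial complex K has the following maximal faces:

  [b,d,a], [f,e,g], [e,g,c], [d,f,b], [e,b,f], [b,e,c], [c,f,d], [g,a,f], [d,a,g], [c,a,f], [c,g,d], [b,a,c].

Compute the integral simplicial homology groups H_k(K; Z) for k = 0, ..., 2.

H_0 = Z,  H_1 = Z_2,  H_2 = 0.

Order the vertices as a < b < c < d < e < f < g. Listing each simplex with vertices in this order, K has dimension 2 with simplices:

  0-simplices (7): a, b, c, d, e, f, g
  1-simplices (18): ab, ac, ad, af, ag, bc, bd, be, bf, cd, ce, cf, cg, df, dg, ef, eg, fg
  2-simplices (12): abc, abd, acf, adg, afg, bce, bdf, bef, cdf, cdg, ceg, efg

Hence C_0 ≅ Z^7, C_1 ≅ Z^18, C_2 ≅ Z^12.

Boundary ∂_1: C_1 → C_0 sends each edge [p,q] (with p < q) to q − p. For instance
  ∂cd = d − c.
The 7×18 boundary matrix has rank 6 and Smith normal form diag(1,1,1,1,1,1).

The boundary map ∂_2: C_2 → C_1 acts by ∂[p,q,r] = [q,r] − [p,r] + [p,q]. For instance
  ∂ceg = eg − cg + ce,
  ∂afg = fg − ag + af.
The resulting 18×12 matrix has rank 12, and its Smith normal form has invariant factors (1,1,1,1,1,1,1,1,1,1,1,2).

Reading off H_k = ker ∂_k / im ∂_{k+1}:

  H_0: rank C_0 − rank ∂_1 = 7 − 6 = 1, and the invariant factors of ∂_1 are all 1, so H_0 ≅ Z.
  H_1: rank ker ∂_1 − rank ∂_2 = (18 − 6) − 12 = 0, and ∂_2 has invariant factor 2 > 1, so H_1 ≅ Z_2.
  H_2: rank ker ∂_2 − rank ∂_3 = (12 − 12) − 0 = 0, and there is no ∂_3, so H_2 ≅ 0.

(K is a triangulation of the real projective plane RP^2.)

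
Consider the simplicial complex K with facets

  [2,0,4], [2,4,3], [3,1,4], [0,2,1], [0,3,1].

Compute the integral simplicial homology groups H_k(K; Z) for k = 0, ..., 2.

Order the vertices as 0 < 1 < 2 < 3 < 4. Listing each simplex with vertices in this order, K has dimension 2 with simplices:

  0-simplices (5): [0], [1], [2], [3], [4]
  1-simplices (10): [0,1], [0,2], [0,3], [0,4], [1,2], [1,3], [1,4], [2,3], [2,4], [3,4]
  2-simplices (5): [0,1,2], [0,1,3], [0,2,4], [1,3,4], [2,3,4]

so the chain groups are C_0 ≅ Z^5, C_1 ≅ Z^10, C_2 ≅ Z^5.

∂_1: C_1 → C_0 maps an edge to its endpoints' difference, ∂[p,q] = q − p. For instance
  ∂[0,3] = [3] − [0].
As a 5×10 matrix over Z this has rank 4, with invariant factors (1,1,1,1).

The boundary map ∂_2: C_2 → C_1 maps a triangle to the signed sum of its edges. For instance
  ∂[0,1,3] = [1,3] − [0,3] + [0,1],
  ∂[2,3,4] = [3,4] − [2,4] + [2,3].
The 10×5 boundary matrix has rank 5 and Smith normal form diag(1,1,1,1,1).

Computing H_k = (kernel of ∂_k) / (image of ∂_{k+1}):

  H_0: rank C_0 − rank ∂_1 = 5 − 4 = 1, and the invariant factors of ∂_1 are all 1, so H_0 ≅ Z.
  H_1: rank ker ∂_1 − rank ∂_2 = (10 − 4) − 5 = 1, and the invariant factors of ∂_2 are all 1, so H_1 ≅ Z.
  H_2: rank ker ∂_2 − rank ∂_3 = (5 − 5) − 0 = 0, and there is no ∂_3, so H_2 ≅ 0.

(K is a triangulation of the Möbius band.)

H_0 = Z,  H_1 = Z,  H_2 = 0.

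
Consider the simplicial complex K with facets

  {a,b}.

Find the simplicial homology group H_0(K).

We work with the vertex ordering a < b. The simplices of K, each written with vertices in increasing order, are:

  0-simplices (2): a, b
  1-simplices (1): ab

Hence C_0 ≅ Z^2, C_1 ≅ Z^1.

The boundary map ∂_1: C_1 → C_0 sends each edge [p,q] (with p < q) to q − p.
This gives a 2×1 integer matrix of rank 1; reducing to Smith normal form yields diagonal entries (1).

Computing H_k = (kernel of ∂_k) / (image of ∂_{k+1}):

  H_0: rank C_0 − rank ∂_1 = 2 − 1 = 1, and the invariant factors of ∂_1 are all 1, so H_0 ≅ Z.

H_0 = Z.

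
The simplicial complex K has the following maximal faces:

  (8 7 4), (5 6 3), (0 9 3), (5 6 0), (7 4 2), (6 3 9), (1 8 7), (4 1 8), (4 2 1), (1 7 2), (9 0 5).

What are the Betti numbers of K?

b_0 = 2, b_1 = 1, b_2 = 1.

Order the vertices as 0 < 1 < 2 < 3 < 4 < 5 < 6 < 7 < 8 < 9. Listing each simplex with vertices in this order, K has dimension 2 with simplices:

  0-simplices (10): [0], [1], [2], [3], [4], [5], [6], [7], [8], [9]
  1-simplices (19): [0,3], [0,5], [0,6], [0,9], [1,2], [1,4], [1,7], [1,8], [2,4], [2,7], [3,5], [3,6], [3,9], [4,7], [4,8], [5,6], [5,9], [6,9], [7,8]
  2-simplices (11): [0,3,9], [0,5,6], [0,5,9], [1,2,4], [1,2,7], [1,4,8], [1,7,8], [2,4,7], [3,5,6], [3,6,9], [4,7,8]

Hence C_0 ≅ Z^10, C_1 ≅ Z^19, C_2 ≅ Z^11.

The boundary map ∂_1: C_1 → C_0 is given by ∂[p,q] = [q] − [p].
This gives a 10×19 integer matrix of rank 8; reducing to Smith normal form yields diagonal entries (1,1,1,1,1,1,1,1).

The boundary map ∂_2: C_2 → C_1 acts by ∂[p,q,r] = [q,r] − [p,r] + [p,q]. For instance
  ∂[2,4,7] = [4,7] − [2,7] + [2,4],
  ∂[1,2,4] = [2,4] − [1,4] + [1,2].
As a 19×11 matrix over Z this has rank 10, with invariant factors (1,1,1,1,1,1,1,1,1,1).

Computing H_k = (kernel of ∂_k) / (image of ∂_{k+1}):

  H_0: rank C_0 − rank ∂_1 = 10 − 8 = 2, and the invariant factors of ∂_1 are all 1, so H_0 = Z^2.
  H_1: rank ker ∂_1 − rank ∂_2 = (19 − 8) − 10 = 1, and the invariant factors of ∂_2 are all 1, so H_1 = Z.
  H_2: rank ker ∂_2 − rank ∂_3 = (11 − 10) − 0 = 1, and there is no ∂_3, so H_2 = Z.

Hence the Betti numbers are b_0 = 2, b_1 = 1, b_2 = 1.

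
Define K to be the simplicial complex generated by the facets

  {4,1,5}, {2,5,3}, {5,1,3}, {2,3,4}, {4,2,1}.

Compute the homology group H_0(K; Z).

H_0 ≅ Z.

Take the total order 1 < 2 < 3 < 4 < 5 on the vertex set. Then K (dimension 2) consists of the simplices:

  0-simplices (5): [1], [2], [3], [4], [5]
  1-simplices (10): [1,2], [1,3], [1,4], [1,5], [2,3], [2,4], [2,5], [3,4], [3,5], [4,5]
  2-simplices (5): [1,2,4], [1,3,5], [1,4,5], [2,3,4], [2,3,5]

Hence C_0 ≅ Z^5, C_1 ≅ Z^10, C_2 ≅ Z^5.

∂_1: C_1 → C_0 is given by ∂[p,q] = [q] − [p]. For instance
  ∂[1,5] = [5] − [1].
As a 5×10 matrix over Z this has rank 4, with invariant factors (1,1,1,1).

∂_2: C_2 → C_1 sends each 2-simplex [p,q,r] to [q,r] − [p,r] + [p,q]. For instance
  ∂[1,4,5] = [4,5] − [1,5] + [1,4],
  ∂[1,2,4] = [2,4] − [1,4] + [1,2].
The resulting 10×5 matrix has rank 5, and its Smith normal form has invariant factors (1,1,1,1,1).

Reading off H_k = ker ∂_k / im ∂_{k+1}:

  H_0: rank C_0 − rank ∂_1 = 5 − 4 = 1, and the invariant factors of ∂_1 are all 1, so H_0 = Z.

(K is a triangulation of the Möbius band.)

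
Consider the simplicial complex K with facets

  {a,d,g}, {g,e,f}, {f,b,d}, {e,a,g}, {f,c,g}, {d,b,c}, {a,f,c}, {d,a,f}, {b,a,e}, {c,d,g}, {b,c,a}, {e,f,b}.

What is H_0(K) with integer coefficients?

H_0 = Z.

We work with the vertex ordering a < b < c < d < e < f < g. The simplices of K, each written with vertices in increasing order, are:

  0-simplices (7): a, b, c, d, e, f, g
  1-simplices (18): ab, ac, ad, ae, af, ag, bc, bd, be, bf, cd, cf, cg, df, dg, ef, eg, fg
  2-simplices (12): abc, abe, acf, adf, adg, aeg, bcd, bdf, bef, cdg, cfg, efg

giving chain groups C_0 ≅ Z^7, C_1 ≅ Z^18, C_2 ≅ Z^12.

Boundary ∂_1: C_1 → C_0 sends each edge [p,q] (with p < q) to q − p. For instance
  ∂eg = g − e.
This gives a 7×18 integer matrix of rank 6; reducing to Smith normal form yields diagonal entries (1,1,1,1,1,1).

∂_2: C_2 → C_1 sends each 2-simplex [p,q,r] to [q,r] − [p,r] + [p,q]. For instance
  ∂cdg = dg − cg + cd,
  ∂abe = be − ae + ab.
The resulting 18×12 matrix has rank 12, and its Smith normal form has invariant factors (1,1,1,1,1,1,1,1,1,1,1,2).

Computing H_k = (kernel of ∂_k) / (image of ∂_{k+1}):

  H_0: rank C_0 − rank ∂_1 = 7 − 6 = 1, and the invariant factors of ∂_1 are all 1, so H_0 = Z.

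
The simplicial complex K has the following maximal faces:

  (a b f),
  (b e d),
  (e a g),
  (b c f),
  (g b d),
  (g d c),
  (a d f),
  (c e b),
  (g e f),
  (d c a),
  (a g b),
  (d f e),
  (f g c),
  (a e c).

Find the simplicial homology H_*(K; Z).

K has 7 vertices, 21 edges, 14 triangles.
rank ∂_0 = 0, rank ∂_1 = 6 ⇒ b_0 = 7 − 0 − 6 = 1; all invariant factors of ∂_1 are 1 so no torsion. So H_0 = Z.
rank ∂_1 = 6, rank ∂_2 = 13 ⇒ b_1 = 21 − 6 − 13 = 2; all invariant factors of ∂_2 are 1 so no torsion. So H_1 = Z^2.
rank ∂_2 = 13, rank ∂_3 = 0 ⇒ b_2 = 14 − 13 − 0 = 1. So H_2 = Z.

H_0 = Z,  H_1 = Z^2,  H_2 = Z.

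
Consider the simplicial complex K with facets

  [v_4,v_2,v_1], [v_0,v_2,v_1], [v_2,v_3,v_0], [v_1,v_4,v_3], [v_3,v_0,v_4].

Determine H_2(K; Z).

K has 5 vertices, 10 edges, 5 triangles.
rank ∂_2 = 5, rank ∂_3 = 0 ⇒ b_2 = 5 − 5 − 0 = 0. So H_2 ≅ 0.

H_2 ≅ 0.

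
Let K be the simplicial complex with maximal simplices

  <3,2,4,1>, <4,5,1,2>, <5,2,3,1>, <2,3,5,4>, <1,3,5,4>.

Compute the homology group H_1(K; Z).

H_1 ≅ 0.

Order the vertices as 1 < 2 < 3 < 4 < 5. Listing each simplex with vertices in this order, K has dimension 3 with simplices:

  0-simplices (5): [1], [2], [3], [4], [5]
  1-simplices (10): [1,2], [1,3], [1,4], [1,5], [2,3], [2,4], [2,5], [3,4], [3,5], [4,5]
  2-simplices (10): [1,2,3], [1,2,4], [1,2,5], [1,3,4], [1,3,5], [1,4,5], [2,3,4], [2,3,5], [2,4,5], [3,4,5]
  3-simplices (5): [1,2,3,4], [1,2,3,5], [1,2,4,5], [1,3,4,5], [2,3,4,5]

giving chain groups C_0 ≅ Z^5, C_1 ≅ Z^10, C_2 ≅ Z^10, C_3 ≅ Z^5.

∂_1: C_1 → C_0 sends each edge [p,q] (with p < q) to q − p.
The resulting 5×10 matrix has rank 4, and its Smith normal form has invariant factors (1,1,1,1).

∂_2: C_2 → C_1 acts by ∂[p,q,r] = [q,r] − [p,r] + [p,q]. For instance
  ∂[2,3,5] = [3,5] − [2,5] + [2,3],
  ∂[1,2,3] = [2,3] − [1,3] + [1,2].
This gives a 10×10 integer matrix of rank 6; reducing to Smith normal form yields diagonal entries (1,1,1,1,1,1).

Boundary ∂_3: C_3 → C_2 sends each 3-simplex σ to the alternating sum Σ_i (−1)^i (σ with its i-th vertex removed). For instance
  ∂[1,3,4,5] = [3,4,5] − [1,4,5] + [1,3,5] − [1,3,4],
  ∂[1,2,4,5] = [2,4,5] − [1,4,5] + [1,2,5] − [1,2,4].
The resulting 10×5 matrix has rank 4, and its Smith normal form has invariant factors (1,1,1,1).

From H_k ≅ ker(∂_k) / im(∂_{k+1}) we obtain:

  H_1: rank ker ∂_1 − rank ∂_2 = (10 − 4) − 6 = 0, and the invariant factors of ∂_2 are all 1, so H_1 = 0.

(K is a triangulation of the 3-sphere S^3.)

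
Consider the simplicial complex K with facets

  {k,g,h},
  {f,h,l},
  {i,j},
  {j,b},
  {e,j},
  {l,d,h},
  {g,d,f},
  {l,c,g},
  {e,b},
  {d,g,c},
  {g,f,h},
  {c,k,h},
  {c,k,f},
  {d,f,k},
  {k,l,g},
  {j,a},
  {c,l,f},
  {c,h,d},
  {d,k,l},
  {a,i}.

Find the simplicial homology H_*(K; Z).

K has 12 vertices, 27 edges, 14 triangles.
rank ∂_0 = 0, rank ∂_1 = 10 ⇒ b_0 = 12 − 0 − 10 = 2; all invariant factors of ∂_1 are 1 so no torsion. So H_0 = Z^2.
rank ∂_1 = 10, rank ∂_2 = 13 ⇒ b_1 = 27 − 10 − 13 = 4; all invariant factors of ∂_2 are 1 so no torsion. So H_1 = Z^4.
rank ∂_2 = 13, rank ∂_3 = 0 ⇒ b_2 = 14 − 13 − 0 = 1. So H_2 = Z.

H_0 ≅ Z^2,  H_1 ≅ Z^4,  H_2 ≅ Z.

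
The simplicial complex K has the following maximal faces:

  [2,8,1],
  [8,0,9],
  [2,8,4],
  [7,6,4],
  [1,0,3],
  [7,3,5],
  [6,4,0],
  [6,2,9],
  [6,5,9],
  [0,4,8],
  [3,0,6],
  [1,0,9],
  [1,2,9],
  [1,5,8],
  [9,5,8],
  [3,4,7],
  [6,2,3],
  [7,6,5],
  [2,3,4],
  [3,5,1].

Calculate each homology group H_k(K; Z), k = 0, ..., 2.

K has 10 vertices, 30 edges, 20 triangles.
rank ∂_0 = 0, rank ∂_1 = 9 ⇒ b_0 = 10 − 0 − 9 = 1; all invariant factors of ∂_1 are 1 so no torsion. So H_0 ≅ Z.
rank ∂_1 = 9, rank ∂_2 = 20 ⇒ b_1 = 30 − 9 − 20 = 1; ∂_2 has invariant factor(s) [2] giving torsion. So H_1 ≅ Z ⊕ Z/2.
rank ∂_2 = 20, rank ∂_3 = 0 ⇒ b_2 = 20 − 20 − 0 = 0. So H_2 ≅ 0.

H_0 ≅ Z,  H_1 ≅ Z ⊕ Z/2,  H_2 = 0.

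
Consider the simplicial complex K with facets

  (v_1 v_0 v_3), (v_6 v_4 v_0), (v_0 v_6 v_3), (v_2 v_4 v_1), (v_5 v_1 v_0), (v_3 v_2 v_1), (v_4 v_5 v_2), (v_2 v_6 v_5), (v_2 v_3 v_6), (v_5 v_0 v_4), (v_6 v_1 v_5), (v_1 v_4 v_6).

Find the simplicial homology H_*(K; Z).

H_0 = Z,  H_1 = Z/2,  H_2 = 0.

K has 7 vertices, 18 edges, 12 triangles.
rank ∂_0 = 0, rank ∂_1 = 6 ⇒ b_0 = 7 − 0 − 6 = 1; all invariant factors of ∂_1 are 1 so no torsion. So H_0 ≅ Z.
rank ∂_1 = 6, rank ∂_2 = 12 ⇒ b_1 = 18 − 6 − 12 = 0; ∂_2 has invariant factor(s) [2] giving torsion. So H_1 ≅ Z/2.
rank ∂_2 = 12, rank ∂_3 = 0 ⇒ b_2 = 12 − 12 − 0 = 0. So H_2 ≅ 0.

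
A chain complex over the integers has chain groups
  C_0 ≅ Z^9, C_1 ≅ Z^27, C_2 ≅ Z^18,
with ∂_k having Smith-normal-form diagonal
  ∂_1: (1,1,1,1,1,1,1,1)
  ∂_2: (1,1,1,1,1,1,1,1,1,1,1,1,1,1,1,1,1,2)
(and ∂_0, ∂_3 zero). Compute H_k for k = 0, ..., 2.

H_0 = Z,  H_1 = Z ⊕ Z/2,  H_2 = 0.

H_0: b_0 = 9 − 0 − 8 = 1; torsion from ∂_1 factors > 1: none. So H_0 = Z.
H_1: b_1 = 27 − 8 − 18 = 1; torsion from ∂_2 factors > 1: [2]. So H_1 = Z ⊕ Z/2.
H_2: b_2 = 18 − 18 − 0 = 0; torsion from ∂_3 factors > 1: none. So H_2 = 0.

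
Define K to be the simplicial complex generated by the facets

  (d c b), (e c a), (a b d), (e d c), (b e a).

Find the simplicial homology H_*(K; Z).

H_0 ≅ Z,  H_1 ≅ Z,  H_2 = 0.

Take the total order a < b < c < d < e on the vertex set. Then K (dimension 2) consists of the simplices:

  0-simplices (5): a, b, c, d, e
  1-simplices (10): ab, ac, ad, ae, bc, bd, be, cd, ce, de
  2-simplices (5): abd, abe, ace, bcd, cde

Hence C_0 ≅ Z^5, C_1 ≅ Z^10, C_2 ≅ Z^5.

The boundary map ∂_1: C_1 → C_0 is given by ∂[p,q] = [q] − [p].
As a 5×10 matrix over Z this has rank 4, with invariant factors (1,1,1,1).

Boundary ∂_2: C_2 → C_1 sends each 2-simplex [p,q,r] to [q,r] − [p,r] + [p,q]. For instance
  ∂bcd = cd − bd + bc,
  ∂ace = ce − ae + ac.
The resulting 10×5 matrix has rank 5, and its Smith normal form has invariant factors (1,1,1,1,1).

Reading off H_k = ker ∂_k / im ∂_{k+1}:

  H_0: rank C_0 − rank ∂_1 = 5 − 4 = 1, and the invariant factors of ∂_1 are all 1, so H_0 = Z.
  H_1: rank ker ∂_1 − rank ∂_2 = (10 − 4) − 5 = 1, and the invariant factors of ∂_2 are all 1, so H_1 = Z.
  H_2: rank ker ∂_2 − rank ∂_3 = (5 − 5) − 0 = 0, and there is no ∂_3, so H_2 = 0.

(K is a triangulation of the Möbius band.)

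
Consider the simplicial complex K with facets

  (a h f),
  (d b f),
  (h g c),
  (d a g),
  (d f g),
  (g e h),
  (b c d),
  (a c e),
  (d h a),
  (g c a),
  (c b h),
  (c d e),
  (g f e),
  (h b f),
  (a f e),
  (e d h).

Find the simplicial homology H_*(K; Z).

Fix the vertex order a < b < c < d < e < f < g < h and write every simplex with vertices in increasing order. Then dim K = 2 and the simplices of K are:

  0-simplices (8): a, b, c, d, e, f, g, h
  1-simplices (24): ac, ad, ae, af, ag, ah, bc, bd, bf, bh, cd, ce, cg, ch, de, df, dg, dh, ef, eg, eh, fg, fh, gh
  2-simplices (16): ace, acg, adg, adh, aef, afh, bcd, bch, bdf, bfh, cde, cgh, deh, dfg, efg, egh

so the chain groups are C_0 ≅ Z^8, C_1 ≅ Z^24, C_2 ≅ Z^16.

Boundary ∂_1: C_1 → C_0 sends each edge [p,q] (with p < q) to q − p. For instance
  ∂dg = g − d.
The resulting 8×24 matrix has rank 7, and its Smith normal form has invariant factors (1,1,1,1,1,1,1).

∂_2: C_2 → C_1 maps a triangle to the signed sum of its edges. For instance
  ∂efg = fg − eg + ef,
  ∂cgh = gh − ch + cg.
The resulting 24×16 matrix has rank 15, and its Smith normal form has invariant factors (1,1,1,1,1,1,1,1,1,1,1,1,1,1,1).

Now H_k = ker ∂_k / im ∂_{k+1}, so:

  H_0: rank C_0 − rank ∂_1 = 8 − 7 = 1, and the invariant factors of ∂_1 are all 1, so H_0 ≅ Z.
  H_1: rank ker ∂_1 − rank ∂_2 = (24 − 7) − 15 = 2, and the invariant factors of ∂_2 are all 1, so H_1 ≅ Z^2.
  H_2: rank ker ∂_2 − rank ∂_3 = (16 − 15) − 0 = 1, and there is no ∂_3, so H_2 ≅ Z.

(K is a triangulation of the torus T^2.)

H_0 ≅ Z,  H_1 ≅ Z^2,  H_2 ≅ Z.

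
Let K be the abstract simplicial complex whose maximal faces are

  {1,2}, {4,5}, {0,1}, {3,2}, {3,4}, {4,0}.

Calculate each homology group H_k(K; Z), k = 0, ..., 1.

We work with the vertex ordering 0 < 1 < 2 < 3 < 4 < 5. The simplices of K, each written with vertices in increasing order, are:

  0-simplices (6): [0], [1], [2], [3], [4], [5]
  1-simplices (6): [0,1], [0,4], [1,2], [2,3], [3,4], [4,5]

Hence C_0 ≅ Z^6, C_1 ≅ Z^6.

The boundary map ∂_1: C_1 → C_0 is given by ∂[p,q] = [q] − [p]. For instance
  ∂[1,2] = [2] − [1].
This gives a 6×6 integer matrix of rank 5; reducing to Smith normal form yields diagonal entries (1,1,1,1,1).

From H_k ≅ ker(∂_k) / im(∂_{k+1}) we obtain:

  H_0: rank C_0 − rank ∂_1 = 6 − 5 = 1, and the invariant factors of ∂_1 are all 1, so H_0 ≅ Z.
  H_1: rank ker ∂_1 − rank ∂_2 = (6 − 5) − 0 = 1, and there is no ∂_2, so H_1 ≅ Z.

As a check, the Euler characteristic is 6 − 6 = 0, which agrees with 1 − 1 = 0.

H_0 ≅ Z,  H_1 ≅ Z.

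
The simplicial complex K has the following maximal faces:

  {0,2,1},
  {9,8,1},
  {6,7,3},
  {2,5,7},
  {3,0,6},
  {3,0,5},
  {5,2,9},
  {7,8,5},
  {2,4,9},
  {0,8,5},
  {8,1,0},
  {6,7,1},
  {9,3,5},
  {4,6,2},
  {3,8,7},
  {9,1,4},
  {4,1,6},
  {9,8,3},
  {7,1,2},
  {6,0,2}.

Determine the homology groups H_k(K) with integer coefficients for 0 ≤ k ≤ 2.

Fix the vertex order 0 < 1 < 2 < 3 < 4 < 5 < 6 < 7 < 8 < 9 and write every simplex with vertices in increasing order. Then dim K = 2 and the simplices of K are:

  0-simplices (10): [0], [1], [2], [3], [4], [5], [6], [7], [8], [9]
  1-simplices (30): (30 of them)
  2-simplices (20): (20 of them)

Hence C_0 ≅ Z^10, C_1 ≅ Z^30, C_2 ≅ Z^20.

The boundary map ∂_1: C_1 → C_0 is given by ∂[p,q] = [q] − [p].
The resulting 10×30 matrix has rank 9, and its Smith normal form has invariant factors (1,1,1,1,1,1,1,1,1).

The boundary map ∂_2: C_2 → C_1 sends each 2-simplex [p,q,r] to [q,r] − [p,r] + [p,q]. For instance
  ∂[3,7,8] = [7,8] − [3,8] + [3,7],
  ∂[3,6,7] = [6,7] − [3,7] + [3,6].
This gives a 30×20 integer matrix of rank 20; reducing to Smith normal form yields diagonal entries (1,1,1,1,1,1,1,1,1,1,1,1,1,1,1,1,1,1,1,2).

From H_k ≅ ker(∂_k) / im(∂_{k+1}) we obtain:

  H_0: rank C_0 − rank ∂_1 = 10 − 9 = 1, and the invariant factors of ∂_1 are all 1, so H_0 = Z.
  H_1: rank ker ∂_1 − rank ∂_2 = (30 − 9) − 20 = 1, and ∂_2 has invariant factor 2 > 1, so H_1 = Z ⊕ Z/2.
  H_2: rank ker ∂_2 − rank ∂_3 = (20 − 20) − 0 = 0, and there is no ∂_3, so H_2 = 0.

(K is a triangulation of the Klein bottle.)

H_0 ≅ Z,  H_1 ≅ Z ⊕ Z/2,  H_2 = 0.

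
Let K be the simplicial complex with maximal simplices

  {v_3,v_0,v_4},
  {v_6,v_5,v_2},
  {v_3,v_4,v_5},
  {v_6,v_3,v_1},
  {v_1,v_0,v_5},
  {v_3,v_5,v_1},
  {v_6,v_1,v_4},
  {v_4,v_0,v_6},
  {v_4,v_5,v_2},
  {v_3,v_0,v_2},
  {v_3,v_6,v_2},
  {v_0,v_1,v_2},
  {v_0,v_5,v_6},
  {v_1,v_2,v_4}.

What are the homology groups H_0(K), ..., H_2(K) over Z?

H_0 ≅ Z,  H_1 ≅ Z^2,  H_2 ≅ Z.

Order the vertices as v_0 < v_1 < v_2 < v_3 < v_4 < v_5 < v_6. Listing each simplex with vertices in this order, K has dimension 2 with simplices:

  0-simplices (7): [v_0], [v_1], [v_2], [v_3], [v_4], [v_5], [v_6]
  1-simplices (21): (21 of them)
  2-simplices (14): (14 of them)

Hence C_0 ≅ Z^7, C_1 ≅ Z^21, C_2 ≅ Z^14.

∂_1: C_1 → C_0 is given by ∂[p,q] = [q] − [p]. For instance
  ∂[v_4,v_5] = [v_5] − [v_4].
The 7×21 boundary matrix has rank 6 and Smith normal form diag(1,1,1,1,1,1).

Boundary ∂_2: C_2 → C_1 acts by ∂[p,q,r] = [q,r] − [p,r] + [p,q]. For instance
  ∂[v_0,v_3,v_4] = [v_3,v_4] − [v_0,v_4] + [v_0,v_3],
  ∂[v_3,v_4,v_5] = [v_4,v_5] − [v_3,v_5] + [v_3,v_4].
As a 21×14 matrix over Z this has rank 13, with invariant factors (1,1,1,1,1,1,1,1,1,1,1,1,1).

Computing H_k = (kernel of ∂_k) / (image of ∂_{k+1}):

  H_0: rank C_0 − rank ∂_1 = 7 − 6 = 1, and the invariant factors of ∂_1 are all 1, so H_0 = Z.
  H_1: rank ker ∂_1 − rank ∂_2 = (21 − 6) − 13 = 2, and the invariant factors of ∂_2 are all 1, so H_1 = Z^2.
  H_2: rank ker ∂_2 − rank ∂_3 = (14 − 13) − 0 = 1, and there is no ∂_3, so H_2 = Z.

As a check, the Euler characteristic is 7 − 21 + 14 = 0, which agrees with 1 − 2 + 1 = 0.
(K is a triangulation of the torus T^2.)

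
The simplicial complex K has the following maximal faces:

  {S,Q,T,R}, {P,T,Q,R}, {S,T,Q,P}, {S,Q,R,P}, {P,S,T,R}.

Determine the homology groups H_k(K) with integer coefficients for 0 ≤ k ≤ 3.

Fix the vertex order P < Q < R < S < T and write every simplex with vertices in increasing order. Then dim K = 3 and the simplices of K are:

  0-simplices (5): P, Q, R, S, T
  1-simplices (10): PQ, PR, PS, PT, QR, QS, QT, RS, RT, ST
  2-simplices (10): PQR, PQS, PQT, PRS, PRT, PST, QRS, QRT, QST, RST
  3-simplices (5): PQRS, PQRT, PQST, PRST, QRST

giving chain groups C_0 ≅ Z^5, C_1 ≅ Z^10, C_2 ≅ Z^10, C_3 ≅ Z^5.

∂_1: C_1 → C_0 sends each edge [p,q] (with p < q) to q − p.
The 5×10 boundary matrix has rank 4 and Smith normal form diag(1,1,1,1).

∂_2: C_2 → C_1 acts by ∂[p,q,r] = [q,r] − [p,r] + [p,q]. For instance
  ∂PST = ST − PT + PS,
  ∂QST = ST − QT + QS.
As a 10×10 matrix over Z this has rank 6, with invariant factors (1,1,1,1,1,1).

The boundary map ∂_3: C_3 → C_2 sends each 3-simplex σ to the alternating sum Σ_i (−1)^i (σ with its i-th vertex removed). For instance
  ∂PQST = QST − PST + PQT − PQS,
  ∂QRST = RST − QST + QRT − QRS.
The resulting 10×5 matrix has rank 4, and its Smith normal form has invariant factors (1,1,1,1).

From H_k ≅ ker(∂_k) / im(∂_{k+1}) we obtain:

  H_0: rank C_0 − rank ∂_1 = 5 − 4 = 1, and the invariant factors of ∂_1 are all 1, so H_0 = Z.
  H_1: rank ker ∂_1 − rank ∂_2 = (10 − 4) − 6 = 0, and the invariant factors of ∂_2 are all 1, so H_1 = 0.
  H_2: rank ker ∂_2 − rank ∂_3 = (10 − 6) − 4 = 0, and the invariant factors of ∂_3 are all 1, so H_2 = 0.
  H_3: rank ker ∂_3 − rank ∂_4 = (5 − 4) − 0 = 1, and there is no ∂_4, so H_3 = Z.

H_0 = Z,  H_1 = 0,  H_2 = 0,  H_3 = Z.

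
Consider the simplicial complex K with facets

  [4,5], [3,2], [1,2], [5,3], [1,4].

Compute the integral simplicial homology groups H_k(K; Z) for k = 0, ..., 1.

K has 5 vertices, 5 edges.
rank ∂_0 = 0, rank ∂_1 = 4 ⇒ b_0 = 5 − 0 − 4 = 1; all invariant factors of ∂_1 are 1 so no torsion. So H_0 ≅ Z.
rank ∂_1 = 4, rank ∂_2 = 0 ⇒ b_1 = 5 − 4 − 0 = 1. So H_1 ≅ Z.

H_0 ≅ Z,  H_1 ≅ Z.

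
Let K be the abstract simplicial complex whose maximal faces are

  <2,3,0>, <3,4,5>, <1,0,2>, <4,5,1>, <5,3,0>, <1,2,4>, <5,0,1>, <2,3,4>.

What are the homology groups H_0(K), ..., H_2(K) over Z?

H_0 = Z,  H_1 = 0,  H_2 = Z.

Fix the vertex order 0 < 1 < 2 < 3 < 4 < 5 and write every simplex with vertices in increasing order. Then dim K = 2 and the simplices of K are:

  0-simplices (6): [0], [1], [2], [3], [4], [5]
  1-simplices (12): [0,1], [0,2], [0,3], [0,5], [1,2], [1,4], [1,5], [2,3], [2,4], [3,4], [3,5], [4,5]
  2-simplices (8): [0,1,2], [0,1,5], [0,2,3], [0,3,5], [1,2,4], [1,4,5], [2,3,4], [3,4,5]

giving chain groups C_0 ≅ Z^6, C_1 ≅ Z^12, C_2 ≅ Z^8.

Boundary ∂_1: C_1 → C_0 is given by ∂[p,q] = [q] − [p].
The resulting 6×12 matrix has rank 5, and its Smith normal form has invariant factors (1,1,1,1,1).

The boundary map ∂_2: C_2 → C_1 maps a triangle to the signed sum of its edges. For instance
  ∂[0,1,5] = [1,5] − [0,5] + [0,1],
  ∂[0,3,5] = [3,5] − [0,5] + [0,3].
The resulting 12×8 matrix has rank 7, and its Smith normal form has invariant factors (1,1,1,1,1,1,1).

Now H_k = ker ∂_k / im ∂_{k+1}, so:

  H_0: rank C_0 − rank ∂_1 = 6 − 5 = 1, and the invariant factors of ∂_1 are all 1, so H_0 = Z.
  H_1: rank ker ∂_1 − rank ∂_2 = (12 − 5) − 7 = 0, and the invariant factors of ∂_2 are all 1, so H_1 = 0.
  H_2: rank ker ∂_2 − rank ∂_3 = (8 − 7) − 0 = 1, and there is no ∂_3, so H_2 = Z.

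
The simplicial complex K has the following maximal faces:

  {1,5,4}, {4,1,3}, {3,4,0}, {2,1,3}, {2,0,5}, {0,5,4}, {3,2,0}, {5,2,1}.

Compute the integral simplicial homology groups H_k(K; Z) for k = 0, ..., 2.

Fix the vertex order 0 < 1 < 2 < 3 < 4 < 5 and write every simplex with vertices in increasing order. Then dim K = 2 and the simplices of K are:

  0-simplices (6): [0], [1], [2], [3], [4], [5]
  1-simplices (12): [0,2], [0,3], [0,4], [0,5], [1,2], [1,3], [1,4], [1,5], [2,3], [2,5], [3,4], [4,5]
  2-simplices (8): [0,2,3], [0,2,5], [0,3,4], [0,4,5], [1,2,3], [1,2,5], [1,3,4], [1,4,5]

giving chain groups C_0 ≅ Z^6, C_1 ≅ Z^12, C_2 ≅ Z^8.

Boundary ∂_1: C_1 → C_0 is given by ∂[p,q] = [q] − [p].
The 6×12 boundary matrix has rank 5 and Smith normal form diag(1,1,1,1,1).

The boundary map ∂_2: C_2 → C_1 maps a triangle to the signed sum of its edges. For instance
  ∂[0,2,3] = [2,3] − [0,3] + [0,2],
  ∂[0,4,5] = [4,5] − [0,5] + [0,4].
This gives a 12×8 integer matrix of rank 7; reducing to Smith normal form yields diagonal entries (1,1,1,1,1,1,1).

Now H_k = ker ∂_k / im ∂_{k+1}, so:

  H_0: rank C_0 − rank ∂_1 = 6 − 5 = 1, and the invariant factors of ∂_1 are all 1, so H_0 ≅ Z.
  H_1: rank ker ∂_1 − rank ∂_2 = (12 − 5) − 7 = 0, and the invariant factors of ∂_2 are all 1, so H_1 ≅ 0.
  H_2: rank ker ∂_2 − rank ∂_3 = (8 − 7) − 0 = 1, and there is no ∂_3, so H_2 ≅ Z.

(K is a triangulation of the 2-sphere S^2.)

H_0 = Z,  H_1 = 0,  H_2 = Z.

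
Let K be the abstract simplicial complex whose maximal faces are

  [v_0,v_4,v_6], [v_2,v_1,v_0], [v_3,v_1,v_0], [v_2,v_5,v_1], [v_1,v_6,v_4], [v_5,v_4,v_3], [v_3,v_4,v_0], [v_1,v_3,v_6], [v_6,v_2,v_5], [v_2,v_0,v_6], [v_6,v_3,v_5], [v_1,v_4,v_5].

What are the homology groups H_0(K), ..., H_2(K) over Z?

H_0 = Z,  H_1 = Z/2,  H_2 = 0.

Fix the vertex order v_0 < v_1 < v_2 < v_3 < v_4 < v_5 < v_6 and write every simplex with vertices in increasing order. Then dim K = 2 and the simplices of K are:

  0-simplices (7): [v_0], [v_1], [v_2], [v_3], [v_4], [v_5], [v_6]
  1-simplices (18): (18 of them)
  2-simplices (12): (12 of them)

so the chain groups are C_0 ≅ Z^7, C_1 ≅ Z^18, C_2 ≅ Z^12.

The boundary map ∂_1: C_1 → C_0 sends each edge [p,q] (with p < q) to q − p. For instance
  ∂[v_3,v_5] = [v_5] − [v_3].
The 7×18 boundary matrix has rank 6 and Smith normal form diag(1,1,1,1,1,1).

Boundary ∂_2: C_2 → C_1 maps a triangle to the signed sum of its edges. For instance
  ∂[v_0,v_4,v_6] = [v_4,v_6] − [v_0,v_6] + [v_0,v_4],
  ∂[v_3,v_5,v_6] = [v_5,v_6] − [v_3,v_6] + [v_3,v_5].
This gives a 18×12 integer matrix of rank 12; reducing to Smith normal form yields diagonal entries (1,1,1,1,1,1,1,1,1,1,1,2).

Computing H_k = (kernel of ∂_k) / (image of ∂_{k+1}):

  H_0: rank C_0 − rank ∂_1 = 7 − 6 = 1, and the invariant factors of ∂_1 are all 1, so H_0 = Z.
  H_1: rank ker ∂_1 − rank ∂_2 = (18 − 6) − 12 = 0, and ∂_2 has invariant factor 2 > 1, so H_1 = Z/2.
  H_2: rank ker ∂_2 − rank ∂_3 = (12 − 12) − 0 = 0, and there is no ∂_3, so H_2 = 0.

As a check, the Euler characteristic is 7 − 18 + 12 = 1, which agrees with 1 − 0 + 0 = 1.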